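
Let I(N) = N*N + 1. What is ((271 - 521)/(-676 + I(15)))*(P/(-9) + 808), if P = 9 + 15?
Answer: 12080/27 ≈ 447.41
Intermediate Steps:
P = 24
I(N) = 1 + N² (I(N) = N² + 1 = 1 + N²)
((271 - 521)/(-676 + I(15)))*(P/(-9) + 808) = ((271 - 521)/(-676 + (1 + 15²)))*(24/(-9) + 808) = (-250/(-676 + (1 + 225)))*(24*(-⅑) + 808) = (-250/(-676 + 226))*(-8/3 + 808) = -250/(-450)*(2416/3) = -250*(-1/450)*(2416/3) = (5/9)*(2416/3) = 12080/27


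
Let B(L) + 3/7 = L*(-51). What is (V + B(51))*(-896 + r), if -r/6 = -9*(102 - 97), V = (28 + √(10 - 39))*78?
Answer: 1829172/7 - 48828*I*√29 ≈ 2.6131e+5 - 2.6295e+5*I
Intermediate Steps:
V = 2184 + 78*I*√29 (V = (28 + √(-29))*78 = (28 + I*√29)*78 = 2184 + 78*I*√29 ≈ 2184.0 + 420.04*I)
B(L) = -3/7 - 51*L (B(L) = -3/7 + L*(-51) = -3/7 - 51*L)
r = 270 (r = -(-54)*(102 - 97) = -(-54)*5 = -6*(-45) = 270)
(V + B(51))*(-896 + r) = ((2184 + 78*I*√29) + (-3/7 - 51*51))*(-896 + 270) = ((2184 + 78*I*√29) + (-3/7 - 2601))*(-626) = ((2184 + 78*I*√29) - 18210/7)*(-626) = (-2922/7 + 78*I*√29)*(-626) = 1829172/7 - 48828*I*√29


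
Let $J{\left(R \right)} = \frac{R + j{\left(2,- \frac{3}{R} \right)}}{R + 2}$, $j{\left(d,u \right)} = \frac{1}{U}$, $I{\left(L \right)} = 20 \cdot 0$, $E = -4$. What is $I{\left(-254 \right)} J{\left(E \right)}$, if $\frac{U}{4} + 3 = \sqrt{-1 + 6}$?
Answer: $0$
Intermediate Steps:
$I{\left(L \right)} = 0$
$U = -12 + 4 \sqrt{5}$ ($U = -12 + 4 \sqrt{-1 + 6} = -12 + 4 \sqrt{5} \approx -3.0557$)
$j{\left(d,u \right)} = \frac{1}{-12 + 4 \sqrt{5}}$
$J{\left(R \right)} = \frac{- \frac{3}{16} + R - \frac{\sqrt{5}}{16}}{2 + R}$ ($J{\left(R \right)} = \frac{R - \left(\frac{3}{16} + \frac{\sqrt{5}}{16}\right)}{R + 2} = \frac{- \frac{3}{16} + R - \frac{\sqrt{5}}{16}}{2 + R}$)
$I{\left(-254 \right)} J{\left(E \right)} = 0 \frac{- \frac{1}{4} - 4 \left(3 - \sqrt{5}\right)}{\left(2 - 4\right) \left(3 - \sqrt{5}\right)} = 0 \frac{- \frac{1}{4} - \left(12 - 4 \sqrt{5}\right)}{\left(-2\right) \left(3 - \sqrt{5}\right)} = 0 \left(- \frac{- \frac{49}{4} + 4 \sqrt{5}}{2 \left(3 - \sqrt{5}\right)}\right) = 0$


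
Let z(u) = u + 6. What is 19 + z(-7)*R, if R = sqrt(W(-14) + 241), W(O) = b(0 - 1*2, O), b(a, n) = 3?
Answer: 19 - 2*sqrt(61) ≈ 3.3795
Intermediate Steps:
W(O) = 3
z(u) = 6 + u
R = 2*sqrt(61) (R = sqrt(3 + 241) = sqrt(244) = 2*sqrt(61) ≈ 15.620)
19 + z(-7)*R = 19 + (6 - 7)*(2*sqrt(61)) = 19 - 2*sqrt(61)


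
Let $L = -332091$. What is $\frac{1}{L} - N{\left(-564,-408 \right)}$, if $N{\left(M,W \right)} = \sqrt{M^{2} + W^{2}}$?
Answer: $- \frac{1}{332091} - 12 \sqrt{3365} \approx -696.1$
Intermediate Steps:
$\frac{1}{L} - N{\left(-564,-408 \right)} = \frac{1}{-332091} - \sqrt{\left(-564\right)^{2} + \left(-408\right)^{2}} = - \frac{1}{332091} - \sqrt{318096 + 166464} = - \frac{1}{332091} - \sqrt{484560} = - \frac{1}{332091} - 12 \sqrt{3365}$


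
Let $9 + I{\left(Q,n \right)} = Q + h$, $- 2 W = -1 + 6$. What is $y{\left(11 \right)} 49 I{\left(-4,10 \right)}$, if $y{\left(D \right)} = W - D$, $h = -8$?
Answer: $\frac{27783}{2} \approx 13892.0$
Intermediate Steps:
$W = - \frac{5}{2}$ ($W = - \frac{-1 + 6}{2} = \left(- \frac{1}{2}\right) 5 = - \frac{5}{2} \approx -2.5$)
$I{\left(Q,n \right)} = -17 + Q$ ($I{\left(Q,n \right)} = -9 + \left(Q - 8\right) = -9 + \left(-8 + Q\right) = -17 + Q$)
$y{\left(D \right)} = - \frac{5}{2} - D$
$y{\left(11 \right)} 49 I{\left(-4,10 \right)} = \left(- \frac{5}{2} - 11\right) 49 \left(-17 - 4\right) = \left(- \frac{5}{2} - 11\right) 49 \left(-21\right) = \left(- \frac{27}{2}\right) 49 \left(-21\right) = \left(- \frac{1323}{2}\right) \left(-21\right) = \frac{27783}{2}$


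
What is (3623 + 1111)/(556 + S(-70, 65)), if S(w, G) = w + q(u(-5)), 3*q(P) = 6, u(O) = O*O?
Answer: 2367/244 ≈ 9.7008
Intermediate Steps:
u(O) = O²
q(P) = 2 (q(P) = (⅓)*6 = 2)
S(w, G) = 2 + w (S(w, G) = w + 2 = 2 + w)
(3623 + 1111)/(556 + S(-70, 65)) = (3623 + 1111)/(556 + (2 - 70)) = 4734/(556 - 68) = 4734/488 = 4734*(1/488) = 2367/244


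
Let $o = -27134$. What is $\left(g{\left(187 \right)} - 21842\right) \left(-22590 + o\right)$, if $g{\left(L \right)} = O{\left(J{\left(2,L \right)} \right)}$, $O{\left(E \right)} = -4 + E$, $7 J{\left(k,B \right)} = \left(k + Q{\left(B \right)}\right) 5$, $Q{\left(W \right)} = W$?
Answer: $1079557764$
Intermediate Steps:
$J{\left(k,B \right)} = \frac{5 B}{7} + \frac{5 k}{7}$ ($J{\left(k,B \right)} = \frac{\left(k + B\right) 5}{7} = \frac{\left(B + k\right) 5}{7} = \frac{5 B + 5 k}{7} = \frac{5 B}{7} + \frac{5 k}{7}$)
$g{\left(L \right)} = - \frac{18}{7} + \frac{5 L}{7}$ ($g{\left(L \right)} = -4 + \left(\frac{5 L}{7} + \frac{5}{7} \cdot 2\right) = -4 + \left(\frac{5 L}{7} + \frac{10}{7}\right) = -4 + \left(\frac{10}{7} + \frac{5 L}{7}\right) = - \frac{18}{7} + \frac{5 L}{7}$)
$\left(g{\left(187 \right)} - 21842\right) \left(-22590 + o\right) = \left(\left(- \frac{18}{7} + \frac{5}{7} \cdot 187\right) - 21842\right) \left(-22590 - 27134\right) = \left(\left(- \frac{18}{7} + \frac{935}{7}\right) - 21842\right) \left(-49724\right) = \left(131 - 21842\right) \left(-49724\right) = \left(-21711\right) \left(-49724\right) = 1079557764$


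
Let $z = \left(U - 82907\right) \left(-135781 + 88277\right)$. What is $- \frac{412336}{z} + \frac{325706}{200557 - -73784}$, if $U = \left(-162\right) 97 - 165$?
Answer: $\frac{95521077725693}{80463017527194} \approx 1.1871$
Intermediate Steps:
$U = -15879$ ($U = -15714 - 165 = -15879$)
$z = 4692730144$ ($z = \left(-15879 - 82907\right) \left(-135781 + 88277\right) = \left(-98786\right) \left(-47504\right) = 4692730144$)
$- \frac{412336}{z} + \frac{325706}{200557 - -73784} = - \frac{412336}{4692730144} + \frac{325706}{200557 - -73784} = \left(-412336\right) \frac{1}{4692730144} + \frac{325706}{200557 + 73784} = - \frac{25771}{293295634} + \frac{325706}{274341} = \frac{95521077725693}{80463017527194}$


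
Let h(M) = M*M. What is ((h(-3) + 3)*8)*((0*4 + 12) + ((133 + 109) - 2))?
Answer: 24192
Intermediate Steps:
h(M) = M²
((h(-3) + 3)*8)*((0*4 + 12) + ((133 + 109) - 2)) = (((-3)² + 3)*8)*((0*4 + 12) + ((133 + 109) - 2)) = ((9 + 3)*8)*((0 + 12) + (242 - 2)) = (12*8)*(12 + 240) = 96*252 = 24192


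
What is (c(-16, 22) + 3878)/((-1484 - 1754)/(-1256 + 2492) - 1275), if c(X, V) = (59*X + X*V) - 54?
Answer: -1562304/789569 ≈ -1.9787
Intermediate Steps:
c(X, V) = -54 + 59*X + V*X (c(X, V) = (59*X + V*X) - 54 = -54 + 59*X + V*X)
(c(-16, 22) + 3878)/((-1484 - 1754)/(-1256 + 2492) - 1275) = ((-54 + 59*(-16) + 22*(-16)) + 3878)/((-1484 - 1754)/(-1256 + 2492) - 1275) = ((-54 - 944 - 352) + 3878)/(-3238/1236 - 1275) = (-1350 + 3878)/(-3238*1/1236 - 1275) = 2528/(-1619/618 - 1275) = 2528/(-789569/618) = 2528*(-618/789569) = -1562304/789569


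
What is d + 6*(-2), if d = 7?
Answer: -5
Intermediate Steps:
d + 6*(-2) = 7 + 6*(-2) = 7 - 12 = -5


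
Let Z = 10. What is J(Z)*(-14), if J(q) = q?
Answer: -140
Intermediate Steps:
J(Z)*(-14) = 10*(-14) = -140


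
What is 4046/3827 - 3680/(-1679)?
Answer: 907678/279371 ≈ 3.2490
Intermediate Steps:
4046/3827 - 3680/(-1679) = 4046*(1/3827) - 3680*(-1/1679) = 4046/3827 + 160/73 = 907678/279371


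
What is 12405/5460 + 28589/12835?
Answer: 21020941/4671940 ≈ 4.4994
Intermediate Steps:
12405/5460 + 28589/12835 = 12405*(1/5460) + 28589*(1/12835) = 827/364 + 28589/12835 = 21020941/4671940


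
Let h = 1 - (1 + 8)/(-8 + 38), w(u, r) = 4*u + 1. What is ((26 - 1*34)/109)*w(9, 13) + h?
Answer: -2197/1090 ≈ -2.0156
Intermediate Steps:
w(u, r) = 1 + 4*u
h = 7/10 (h = 1 - 9/30 = 1 - 1*3/10 = 1 - 3/10 = 7/10 ≈ 0.70000)
((26 - 1*34)/109)*w(9, 13) + h = ((26 - 1*34)/109)*(1 + 4*9) + 7/10 = ((26 - 34)*(1/109))*(1 + 36) + 7/10 = -8*1/109*37 + 7/10 = -8/109*37 + 7/10 = -296/109 + 7/10 = -2197/1090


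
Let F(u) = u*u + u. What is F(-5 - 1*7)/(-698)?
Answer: -66/349 ≈ -0.18911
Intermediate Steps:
F(u) = u + u**2 (F(u) = u**2 + u = u + u**2)
F(-5 - 1*7)/(-698) = ((-5 - 1*7)*(1 + (-5 - 1*7)))/(-698) = ((-5 - 7)*(1 + (-5 - 7)))*(-1/698) = -12*(1 - 12)*(-1/698) = -12*(-11)*(-1/698) = 132*(-1/698) = -66/349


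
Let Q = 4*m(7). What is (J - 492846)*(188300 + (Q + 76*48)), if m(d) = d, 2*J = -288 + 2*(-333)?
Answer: -94706176248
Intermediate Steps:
J = -477 (J = (-288 + 2*(-333))/2 = (-288 - 666)/2 = (½)*(-954) = -477)
Q = 28 (Q = 4*7 = 28)
(J - 492846)*(188300 + (Q + 76*48)) = (-477 - 492846)*(188300 + (28 + 76*48)) = -493323*(188300 + (28 + 3648)) = -493323*(188300 + 3676) = -493323*191976 = -94706176248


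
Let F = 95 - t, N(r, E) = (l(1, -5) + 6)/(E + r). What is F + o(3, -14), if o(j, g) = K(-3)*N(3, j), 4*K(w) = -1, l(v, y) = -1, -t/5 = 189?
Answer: 24955/24 ≈ 1039.8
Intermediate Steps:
t = -945 (t = -5*189 = -945)
K(w) = -¼ (K(w) = (¼)*(-1) = -¼)
N(r, E) = 5/(E + r) (N(r, E) = (-1 + 6)/(E + r) = 5/(E + r))
o(j, g) = -5/(4*(3 + j)) (o(j, g) = -5/(4*(j + 3)) = -5/(4*(3 + j)))
F = 1040 (F = 95 - 1*(-945) = 95 + 945 = 1040)
F + o(3, -14) = 1040 - 5/(12 + 4*3) = 1040 - 5/(12 + 12) = 1040 - 5/24 = 24955/24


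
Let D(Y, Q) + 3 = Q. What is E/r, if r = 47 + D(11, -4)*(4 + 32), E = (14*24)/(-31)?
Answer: 336/6355 ≈ 0.052872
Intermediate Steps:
D(Y, Q) = -3 + Q
E = -336/31 (E = 336*(-1/31) = -336/31 ≈ -10.839)
r = -205 (r = 47 + (-3 - 4)*(4 + 32) = 47 - 7*36 = 47 - 252 = -205)
E/r = -336/31/(-205) = -336/31*(-1/205) = 336/6355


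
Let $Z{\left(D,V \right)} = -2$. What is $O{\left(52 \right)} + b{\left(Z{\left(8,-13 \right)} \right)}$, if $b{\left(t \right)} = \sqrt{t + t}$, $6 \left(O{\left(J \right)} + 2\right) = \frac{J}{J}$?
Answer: $- \frac{11}{6} + 2 i \approx -1.8333 + 2.0 i$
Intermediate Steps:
$O{\left(J \right)} = - \frac{11}{6}$ ($O{\left(J \right)} = -2 + \frac{J \frac{1}{J}}{6} = -2 + \frac{1}{6} \cdot 1 = -2 + \frac{1}{6} = - \frac{11}{6}$)
$b{\left(t \right)} = \sqrt{2} \sqrt{t}$ ($b{\left(t \right)} = \sqrt{2 t} = \sqrt{2} \sqrt{t}$)
$O{\left(52 \right)} + b{\left(Z{\left(8,-13 \right)} \right)} = - \frac{11}{6} + \sqrt{2} \sqrt{-2} = - \frac{11}{6} + \sqrt{2} i \sqrt{2} = - \frac{11}{6} + 2 i$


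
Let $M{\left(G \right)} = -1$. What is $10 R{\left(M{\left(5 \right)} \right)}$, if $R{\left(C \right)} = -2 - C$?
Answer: $-10$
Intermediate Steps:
$10 R{\left(M{\left(5 \right)} \right)} = 10 \left(-2 - -1\right) = 10 \left(-2 + 1\right) = 10 \left(-1\right) = -10$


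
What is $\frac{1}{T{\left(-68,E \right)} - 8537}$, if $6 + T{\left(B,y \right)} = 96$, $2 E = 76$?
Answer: $- \frac{1}{8447} \approx -0.00011839$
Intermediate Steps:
$E = 38$ ($E = \frac{1}{2} \cdot 76 = 38$)
$T{\left(B,y \right)} = 90$ ($T{\left(B,y \right)} = -6 + 96 = 90$)
$\frac{1}{T{\left(-68,E \right)} - 8537} = \frac{1}{90 - 8537} = \frac{1}{-8447} = - \frac{1}{8447}$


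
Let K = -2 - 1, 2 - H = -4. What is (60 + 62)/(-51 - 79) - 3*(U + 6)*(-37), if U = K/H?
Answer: 79243/130 ≈ 609.56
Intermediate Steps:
H = 6 (H = 2 - 1*(-4) = 2 + 4 = 6)
K = -3
U = -½ (U = -3/6 = -3*⅙ = -½ ≈ -0.50000)
(60 + 62)/(-51 - 79) - 3*(U + 6)*(-37) = (60 + 62)/(-51 - 79) - 3*(-½ + 6)*(-37) = 122/(-130) - 3*11/2*(-37) = 122*(-1/130) - 33/2*(-37) = -61/65 + 1221/2 = 79243/130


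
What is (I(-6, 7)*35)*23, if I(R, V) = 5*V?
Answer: 28175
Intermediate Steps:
(I(-6, 7)*35)*23 = ((5*7)*35)*23 = (35*35)*23 = 1225*23 = 28175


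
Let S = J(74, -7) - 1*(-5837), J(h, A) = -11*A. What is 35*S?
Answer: 206990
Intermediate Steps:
S = 5914 (S = -11*(-7) - 1*(-5837) = 77 + 5837 = 5914)
35*S = 35*5914 = 206990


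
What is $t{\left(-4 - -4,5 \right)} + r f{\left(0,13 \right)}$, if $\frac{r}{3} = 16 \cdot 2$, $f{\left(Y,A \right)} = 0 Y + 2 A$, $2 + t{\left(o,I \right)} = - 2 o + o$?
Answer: $2494$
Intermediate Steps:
$t{\left(o,I \right)} = -2 - o$ ($t{\left(o,I \right)} = -2 + \left(- 2 o + o\right) = -2 - o$)
$f{\left(Y,A \right)} = 2 A$ ($f{\left(Y,A \right)} = 0 + 2 A = 2 A$)
$r = 96$ ($r = 3 \cdot 16 \cdot 2 = 3 \cdot 32 = 96$)
$t{\left(-4 - -4,5 \right)} + r f{\left(0,13 \right)} = \left(-2 - \left(-4 - -4\right)\right) + 96 \cdot 2 \cdot 13 = \left(-2 - \left(-4 + 4\right)\right) + 96 \cdot 26 = \left(-2 - 0\right) + 2496 = \left(-2 + 0\right) + 2496 = -2 + 2496 = 2494$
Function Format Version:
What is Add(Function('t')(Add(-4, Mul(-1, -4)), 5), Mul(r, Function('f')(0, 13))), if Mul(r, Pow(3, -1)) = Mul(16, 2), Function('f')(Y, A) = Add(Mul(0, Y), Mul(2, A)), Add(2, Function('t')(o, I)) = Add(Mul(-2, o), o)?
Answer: 2494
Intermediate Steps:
Function('t')(o, I) = Add(-2, Mul(-1, o)) (Function('t')(o, I) = Add(-2, Add(Mul(-2, o), o)) = Add(-2, Mul(-1, o)))
Function('f')(Y, A) = Mul(2, A) (Function('f')(Y, A) = Add(0, Mul(2, A)) = Mul(2, A))
r = 96 (r = Mul(3, Mul(16, 2)) = Mul(3, 32) = 96)
Add(Function('t')(Add(-4, Mul(-1, -4)), 5), Mul(r, Function('f')(0, 13))) = Add(Add(-2, Mul(-1, Add(-4, Mul(-1, -4)))), Mul(96, Mul(2, 13))) = Add(Add(-2, Mul(-1, Add(-4, 4))), Mul(96, 26)) = Add(Add(-2, Mul(-1, 0)), 2496) = Add(Add(-2, 0), 2496) = Add(-2, 2496) = 2494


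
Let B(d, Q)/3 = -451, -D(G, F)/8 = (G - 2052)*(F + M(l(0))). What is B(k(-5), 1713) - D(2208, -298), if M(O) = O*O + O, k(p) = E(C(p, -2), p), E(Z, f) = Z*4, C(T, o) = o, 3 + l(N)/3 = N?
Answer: -283401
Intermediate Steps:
l(N) = -9 + 3*N
E(Z, f) = 4*Z
k(p) = -8 (k(p) = 4*(-2) = -8)
M(O) = O + O² (M(O) = O² + O = O + O²)
D(G, F) = -8*(-2052 + G)*(72 + F) (D(G, F) = -8*(G - 2052)*(F + (-9 + 3*0)*(1 + (-9 + 3*0))) = -8*(-2052 + G)*(F + (-9 + 0)*(1 + (-9 + 0))) = -8*(-2052 + G)*(F - 9*(1 - 9)) = -8*(-2052 + G)*(F - 9*(-8)) = -8*(-2052 + G)*(F + 72) = -8*(-2052 + G)*(72 + F))
B(d, Q) = -1353 (B(d, Q) = 3*(-451) = -1353)
B(k(-5), 1713) - D(2208, -298) = -1353 - (1181952 - 576*2208 + 16416*(-298) - 8*(-298)*2208) = -1353 - (1181952 - 1271808 - 4891968 + 5263872) = -1353 - 1*282048 = -1353 - 282048 = -283401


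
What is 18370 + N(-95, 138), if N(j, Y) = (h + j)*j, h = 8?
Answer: 26635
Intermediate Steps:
N(j, Y) = j*(8 + j) (N(j, Y) = (8 + j)*j = j*(8 + j))
18370 + N(-95, 138) = 18370 - 95*(8 - 95) = 18370 - 95*(-87) = 18370 + 8265 = 26635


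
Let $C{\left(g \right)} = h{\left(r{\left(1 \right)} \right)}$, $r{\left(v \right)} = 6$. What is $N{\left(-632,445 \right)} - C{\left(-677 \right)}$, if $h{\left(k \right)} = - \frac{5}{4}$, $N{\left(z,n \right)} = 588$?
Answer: $\frac{2357}{4} \approx 589.25$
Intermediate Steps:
$h{\left(k \right)} = - \frac{5}{4}$ ($h{\left(k \right)} = \left(-5\right) \frac{1}{4} = - \frac{5}{4}$)
$C{\left(g \right)} = - \frac{5}{4}$
$N{\left(-632,445 \right)} - C{\left(-677 \right)} = 588 - - \frac{5}{4} = 588 + \frac{5}{4} = \frac{2357}{4}$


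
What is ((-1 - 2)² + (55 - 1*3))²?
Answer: 3721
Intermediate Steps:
((-1 - 2)² + (55 - 1*3))² = ((-3)² + (55 - 3))² = (9 + 52)² = 61² = 3721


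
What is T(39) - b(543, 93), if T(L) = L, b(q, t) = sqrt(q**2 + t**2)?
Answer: 39 - 3*sqrt(33722) ≈ -511.91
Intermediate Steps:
T(39) - b(543, 93) = 39 - sqrt(543**2 + 93**2) = 39 - sqrt(294849 + 8649) = 39 - sqrt(303498) = 39 - 3*sqrt(33722)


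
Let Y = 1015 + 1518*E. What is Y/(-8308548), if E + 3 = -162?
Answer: 249455/8308548 ≈ 0.030024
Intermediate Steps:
E = -165 (E = -3 - 162 = -165)
Y = -249455 (Y = 1015 + 1518*(-165) = 1015 - 250470 = -249455)
Y/(-8308548) = -249455/(-8308548) = -249455*(-1/8308548) = 249455/8308548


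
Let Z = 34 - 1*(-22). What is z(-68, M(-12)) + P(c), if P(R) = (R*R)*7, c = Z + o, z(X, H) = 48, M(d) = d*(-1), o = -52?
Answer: 160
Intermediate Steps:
Z = 56 (Z = 34 + 22 = 56)
M(d) = -d
c = 4 (c = 56 - 52 = 4)
P(R) = 7*R² (P(R) = R²*7 = 7*R²)
z(-68, M(-12)) + P(c) = 48 + 7*4² = 48 + 7*16 = 48 + 112 = 160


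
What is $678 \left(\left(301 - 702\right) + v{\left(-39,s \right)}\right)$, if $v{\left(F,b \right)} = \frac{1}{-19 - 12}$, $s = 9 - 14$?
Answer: $- \frac{8428896}{31} \approx -2.719 \cdot 10^{5}$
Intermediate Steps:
$s = -5$ ($s = 9 - 14 = -5$)
$v{\left(F,b \right)} = - \frac{1}{31}$ ($v{\left(F,b \right)} = \frac{1}{-31} = - \frac{1}{31}$)
$678 \left(\left(301 - 702\right) + v{\left(-39,s \right)}\right) = 678 \left(\left(301 - 702\right) - \frac{1}{31}\right) = 678 \left(-401 - \frac{1}{31}\right) = 678 \left(- \frac{12432}{31}\right) = - \frac{8428896}{31}$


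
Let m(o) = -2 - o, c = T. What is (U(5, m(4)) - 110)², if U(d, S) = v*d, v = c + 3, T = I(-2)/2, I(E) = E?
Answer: 10000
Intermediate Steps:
T = -1 (T = -2/2 = -2*½ = -1)
c = -1
v = 2 (v = -1 + 3 = 2)
U(d, S) = 2*d
(U(5, m(4)) - 110)² = (2*5 - 110)² = (10 - 110)² = (-100)² = 10000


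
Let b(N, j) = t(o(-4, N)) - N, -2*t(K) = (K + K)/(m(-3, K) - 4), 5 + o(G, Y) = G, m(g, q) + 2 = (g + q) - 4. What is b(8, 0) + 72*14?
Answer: 21991/22 ≈ 999.59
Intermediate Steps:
m(g, q) = -6 + g + q (m(g, q) = -2 + ((g + q) - 4) = -2 + (-4 + g + q) = -6 + g + q)
o(G, Y) = -5 + G
t(K) = -K/(-13 + K) (t(K) = -(K + K)/(2*((-6 - 3 + K) - 4)) = -2*K/(2*((-9 + K) - 4)) = -2*K/(2*(-13 + K)) = -K/(-13 + K))
b(N, j) = -9/22 - N (b(N, j) = -(-5 - 4)/(-13 + (-5 - 4)) - N = -1*(-9)/(-13 - 9) - N = -1*(-9)/(-22) - N = -1*(-9)*(-1/22) - N = -9/22 - N)
b(8, 0) + 72*14 = (-9/22 - 1*8) + 72*14 = (-9/22 - 8) + 1008 = -185/22 + 1008 = 21991/22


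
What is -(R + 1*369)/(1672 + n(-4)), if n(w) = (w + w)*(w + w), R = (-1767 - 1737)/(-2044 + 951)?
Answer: -406821/1897448 ≈ -0.21440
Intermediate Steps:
R = 3504/1093 (R = -3504/(-1093) = -3504*(-1/1093) = 3504/1093 ≈ 3.2059)
n(w) = 4*w² (n(w) = (2*w)*(2*w) = 4*w²)
-(R + 1*369)/(1672 + n(-4)) = -(3504/1093 + 1*369)/(1672 + 4*(-4)²) = -(3504/1093 + 369)/(1672 + 4*16) = -406821/(1093*(1672 + 64)) = -406821/(1093*1736) = -1*406821/1897448 = -406821/1897448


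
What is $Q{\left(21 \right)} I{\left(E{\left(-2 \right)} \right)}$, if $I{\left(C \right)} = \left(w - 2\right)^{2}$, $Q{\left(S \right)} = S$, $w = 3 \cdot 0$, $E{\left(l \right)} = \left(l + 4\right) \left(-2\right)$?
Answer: $84$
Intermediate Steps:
$E{\left(l \right)} = -8 - 2 l$ ($E{\left(l \right)} = \left(4 + l\right) \left(-2\right) = -8 - 2 l$)
$w = 0$
$I{\left(C \right)} = 4$ ($I{\left(C \right)} = \left(0 - 2\right)^{2} = \left(-2\right)^{2} = 4$)
$Q{\left(21 \right)} I{\left(E{\left(-2 \right)} \right)} = 21 \cdot 4 = 84$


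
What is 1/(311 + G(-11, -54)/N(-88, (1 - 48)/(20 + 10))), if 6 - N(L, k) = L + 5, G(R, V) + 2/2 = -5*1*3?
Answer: 89/27663 ≈ 0.0032173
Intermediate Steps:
G(R, V) = -16 (G(R, V) = -1 - 5*1*3 = -1 - 5*3 = -1 - 15 = -16)
N(L, k) = 1 - L (N(L, k) = 6 - (L + 5) = 6 - (5 + L) = 6 + (-5 - L) = 1 - L)
1/(311 + G(-11, -54)/N(-88, (1 - 48)/(20 + 10))) = 1/(311 - 16/(1 - 1*(-88))) = 1/(311 - 16/(1 + 88)) = 1/(311 - 16/89) = 1/(27663/89) = 89/27663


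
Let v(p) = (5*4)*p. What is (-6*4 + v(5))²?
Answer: 5776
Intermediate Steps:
v(p) = 20*p
(-6*4 + v(5))² = (-6*4 + 20*5)² = (-24 + 100)² = 76² = 5776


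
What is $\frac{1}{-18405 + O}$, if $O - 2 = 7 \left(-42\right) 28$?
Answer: $- \frac{1}{26635} \approx -3.7545 \cdot 10^{-5}$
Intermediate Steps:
$O = -8230$ ($O = 2 + 7 \left(-42\right) 28 = 2 - 8232 = -8230$)
$\frac{1}{-18405 + O} = \frac{1}{-18405 - 8230} = \frac{1}{-26635} = - \frac{1}{26635}$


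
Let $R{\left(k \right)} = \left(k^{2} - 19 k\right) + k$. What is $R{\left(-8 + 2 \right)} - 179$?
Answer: $-35$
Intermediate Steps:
$R{\left(k \right)} = k^{2} - 18 k$
$R{\left(-8 + 2 \right)} - 179 = \left(-8 + 2\right) \left(-18 + \left(-8 + 2\right)\right) - 179 = - 6 \left(-18 - 6\right) - 179 = \left(-6\right) \left(-24\right) - 179 = 144 - 179 = -35$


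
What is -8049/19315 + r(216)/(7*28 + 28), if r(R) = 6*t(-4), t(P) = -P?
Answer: -167427/540820 ≈ -0.30958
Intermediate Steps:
r(R) = 24 (r(R) = 6*(-1*(-4)) = 6*4 = 24)
-8049/19315 + r(216)/(7*28 + 28) = -8049/19315 + 24/(7*28 + 28) = -8049*1/19315 + 24/(196 + 28) = -8049/19315 + 24/224 = -8049/19315 + 24*(1/224) = -8049/19315 + 3/28 = -167427/540820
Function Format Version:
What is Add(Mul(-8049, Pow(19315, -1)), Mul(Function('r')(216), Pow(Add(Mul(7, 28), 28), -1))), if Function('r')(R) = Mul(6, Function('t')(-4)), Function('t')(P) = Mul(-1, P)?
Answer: Rational(-167427, 540820) ≈ -0.30958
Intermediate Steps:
Function('r')(R) = 24 (Function('r')(R) = Mul(6, Mul(-1, -4)) = Mul(6, 4) = 24)
Add(Mul(-8049, Pow(19315, -1)), Mul(Function('r')(216), Pow(Add(Mul(7, 28), 28), -1))) = Add(Mul(-8049, Pow(19315, -1)), Mul(24, Pow(Add(Mul(7, 28), 28), -1))) = Add(Mul(-8049, Rational(1, 19315)), Mul(24, Pow(Add(196, 28), -1))) = Add(Rational(-8049, 19315), Mul(24, Pow(224, -1))) = Add(Rational(-8049, 19315), Mul(24, Rational(1, 224))) = Add(Rational(-8049, 19315), Rational(3, 28)) = Rational(-167427, 540820)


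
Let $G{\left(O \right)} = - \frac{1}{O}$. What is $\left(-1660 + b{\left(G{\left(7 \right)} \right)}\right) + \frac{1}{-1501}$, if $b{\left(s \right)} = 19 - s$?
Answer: $- \frac{17240493}{10507} \approx -1640.9$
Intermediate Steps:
$\left(-1660 + b{\left(G{\left(7 \right)} \right)}\right) + \frac{1}{-1501} = \left(-1660 + \left(19 - - \frac{1}{7}\right)\right) + \frac{1}{-1501} = \left(-1660 + \left(19 - \left(-1\right) \frac{1}{7}\right)\right) - \frac{1}{1501} = \left(-1660 + \left(19 - - \frac{1}{7}\right)\right) - \frac{1}{1501} = \left(-1660 + \left(19 + \frac{1}{7}\right)\right) - \frac{1}{1501} = \left(-1660 + \frac{134}{7}\right) - \frac{1}{1501} = - \frac{11486}{7} - \frac{1}{1501} = - \frac{17240493}{10507}$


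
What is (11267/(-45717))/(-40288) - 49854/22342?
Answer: -45911581742135/20575267206816 ≈ -2.2314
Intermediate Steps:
(11267/(-45717))/(-40288) - 49854/22342 = (11267*(-1/45717))*(-1/40288) - 49854*1/22342 = -11267/45717*(-1/40288) - 24927/11171 = 11267/1841846496 - 24927/11171 = -45911581742135/20575267206816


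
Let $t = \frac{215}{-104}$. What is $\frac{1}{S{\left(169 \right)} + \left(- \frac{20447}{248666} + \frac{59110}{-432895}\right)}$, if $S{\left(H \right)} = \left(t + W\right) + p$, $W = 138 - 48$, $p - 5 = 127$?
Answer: $\frac{8815127464}{1936806208053} \approx 0.0045514$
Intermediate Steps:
$p = 132$ ($p = 5 + 127 = 132$)
$t = - \frac{215}{104}$ ($t = 215 \left(- \frac{1}{104}\right) = - \frac{215}{104} \approx -2.0673$)
$W = 90$
$S{\left(H \right)} = \frac{22873}{104}$ ($S{\left(H \right)} = \left(- \frac{215}{104} + 90\right) + 132 = \frac{9145}{104} + 132 = \frac{22873}{104}$)
$\frac{1}{S{\left(169 \right)} + \left(- \frac{20447}{248666} + \frac{59110}{-432895}\right)} = \frac{1}{\frac{22873}{104} + \left(- \frac{20447}{248666} + \frac{59110}{-432895}\right)} = \frac{1}{\frac{22873}{104} + \left(\left(-20447\right) \frac{1}{248666} + 59110 \left(- \frac{1}{432895}\right)\right)} = \frac{1}{\frac{22873}{104} - \frac{37086695}{169521682}} = \frac{1}{\frac{1936806208053}{8815127464}} = \frac{8815127464}{1936806208053}$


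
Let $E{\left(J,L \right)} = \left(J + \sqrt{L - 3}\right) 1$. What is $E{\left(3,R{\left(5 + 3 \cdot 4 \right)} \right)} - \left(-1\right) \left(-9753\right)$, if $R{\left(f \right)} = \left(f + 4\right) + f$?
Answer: $-9750 + \sqrt{35} \approx -9744.1$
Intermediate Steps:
$R{\left(f \right)} = 4 + 2 f$ ($R{\left(f \right)} = \left(4 + f\right) + f = 4 + 2 f$)
$E{\left(J,L \right)} = J + \sqrt{-3 + L}$ ($E{\left(J,L \right)} = \left(J + \sqrt{-3 + L}\right) 1 = J + \sqrt{-3 + L}$)
$E{\left(3,R{\left(5 + 3 \cdot 4 \right)} \right)} - \left(-1\right) \left(-9753\right) = \left(3 + \sqrt{-3 + \left(4 + 2 \left(5 + 3 \cdot 4\right)\right)}\right) - \left(-1\right) \left(-9753\right) = \left(3 + \sqrt{-3 + \left(4 + 2 \left(5 + 12\right)\right)}\right) - 9753 = \left(3 + \sqrt{-3 + \left(4 + 2 \cdot 17\right)}\right) - 9753 = \left(3 + \sqrt{-3 + \left(4 + 34\right)}\right) - 9753 = \left(3 + \sqrt{-3 + 38}\right) - 9753 = \left(3 + \sqrt{35}\right) - 9753 = -9750 + \sqrt{35}$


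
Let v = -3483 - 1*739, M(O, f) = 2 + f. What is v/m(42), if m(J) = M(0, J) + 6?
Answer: -2111/25 ≈ -84.440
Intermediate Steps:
m(J) = 8 + J (m(J) = (2 + J) + 6 = 8 + J)
v = -4222 (v = -3483 - 739 = -4222)
v/m(42) = -4222/(8 + 42) = -4222/50 = -4222*1/50 = -2111/25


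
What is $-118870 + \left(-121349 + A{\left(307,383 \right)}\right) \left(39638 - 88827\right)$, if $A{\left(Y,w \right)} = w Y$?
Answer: $185225282$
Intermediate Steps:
$A{\left(Y,w \right)} = Y w$
$-118870 + \left(-121349 + A{\left(307,383 \right)}\right) \left(39638 - 88827\right) = -118870 + \left(-121349 + 307 \cdot 383\right) \left(39638 - 88827\right) = -118870 + \left(-121349 + 117581\right) \left(-49189\right) = -118870 - -185344152 = -118870 + 185344152 = 185225282$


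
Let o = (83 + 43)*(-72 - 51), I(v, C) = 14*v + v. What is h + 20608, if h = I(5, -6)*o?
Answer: -1141742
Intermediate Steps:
I(v, C) = 15*v
o = -15498 (o = 126*(-123) = -15498)
h = -1162350 (h = (15*5)*(-15498) = 75*(-15498) = -1162350)
h + 20608 = -1162350 + 20608 = -1141742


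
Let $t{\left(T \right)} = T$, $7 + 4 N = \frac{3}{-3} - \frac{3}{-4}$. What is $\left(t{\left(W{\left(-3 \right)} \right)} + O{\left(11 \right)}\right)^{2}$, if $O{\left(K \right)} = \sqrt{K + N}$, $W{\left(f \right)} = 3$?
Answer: $\frac{291}{16} + \frac{21 \sqrt{3}}{2} \approx 36.374$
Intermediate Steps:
$N = - \frac{29}{16}$ ($N = - \frac{7}{4} + \frac{\frac{3}{-3} - \frac{3}{-4}}{4} = - \frac{7}{4} + \frac{3 \left(- \frac{1}{3}\right) - - \frac{3}{4}}{4} = - \frac{7}{4} + \frac{-1 + \frac{3}{4}}{4} = - \frac{7}{4} + \frac{1}{4} \left(- \frac{1}{4}\right) = - \frac{7}{4} - \frac{1}{16} = - \frac{29}{16} \approx -1.8125$)
$O{\left(K \right)} = \sqrt{- \frac{29}{16} + K}$ ($O{\left(K \right)} = \sqrt{K - \frac{29}{16}} = \sqrt{- \frac{29}{16} + K}$)
$\left(t{\left(W{\left(-3 \right)} \right)} + O{\left(11 \right)}\right)^{2} = \left(3 + \frac{\sqrt{-29 + 16 \cdot 11}}{4}\right)^{2} = \left(3 + \frac{\sqrt{-29 + 176}}{4}\right)^{2} = \left(3 + \frac{\sqrt{147}}{4}\right)^{2} = \left(3 + \frac{7 \sqrt{3}}{4}\right)^{2}$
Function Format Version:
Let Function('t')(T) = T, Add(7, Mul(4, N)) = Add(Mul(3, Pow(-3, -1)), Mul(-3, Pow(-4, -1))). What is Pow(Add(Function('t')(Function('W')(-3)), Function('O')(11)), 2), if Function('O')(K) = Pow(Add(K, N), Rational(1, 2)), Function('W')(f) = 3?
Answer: Add(Rational(291, 16), Mul(Rational(21, 2), Pow(3, Rational(1, 2)))) ≈ 36.374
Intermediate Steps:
N = Rational(-29, 16) (N = Add(Rational(-7, 4), Mul(Rational(1, 4), Add(Mul(3, Pow(-3, -1)), Mul(-3, Pow(-4, -1))))) = Add(Rational(-7, 4), Mul(Rational(1, 4), Add(Mul(3, Rational(-1, 3)), Mul(-3, Rational(-1, 4))))) = Add(Rational(-7, 4), Mul(Rational(1, 4), Add(-1, Rational(3, 4)))) = Add(Rational(-7, 4), Mul(Rational(1, 4), Rational(-1, 4))) = Add(Rational(-7, 4), Rational(-1, 16)) = Rational(-29, 16) ≈ -1.8125)
Function('O')(K) = Pow(Add(Rational(-29, 16), K), Rational(1, 2)) (Function('O')(K) = Pow(Add(K, Rational(-29, 16)), Rational(1, 2)) = Pow(Add(Rational(-29, 16), K), Rational(1, 2)))
Pow(Add(Function('t')(Function('W')(-3)), Function('O')(11)), 2) = Pow(Add(3, Mul(Rational(1, 4), Pow(Add(-29, Mul(16, 11)), Rational(1, 2)))), 2) = Pow(Add(3, Mul(Rational(1, 4), Pow(Add(-29, 176), Rational(1, 2)))), 2) = Pow(Add(3, Mul(Rational(1, 4), Pow(147, Rational(1, 2)))), 2) = Pow(Add(3, Mul(Rational(1, 4), Mul(7, Pow(3, Rational(1, 2))))), 2) = Pow(Add(3, Mul(Rational(7, 4), Pow(3, Rational(1, 2)))), 2)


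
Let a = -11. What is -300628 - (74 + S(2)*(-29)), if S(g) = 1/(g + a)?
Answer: -2706347/9 ≈ -3.0071e+5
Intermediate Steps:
S(g) = 1/(-11 + g) (S(g) = 1/(g - 11) = 1/(-11 + g))
-300628 - (74 + S(2)*(-29)) = -300628 - (74 - 29/(-11 + 2)) = -300628 - (74 - 29/(-9)) = -300628 - (74 - ⅑*(-29)) = -300628 - (74 + 29/9) = -300628 - 1*695/9 = -300628 - 695/9 = -2706347/9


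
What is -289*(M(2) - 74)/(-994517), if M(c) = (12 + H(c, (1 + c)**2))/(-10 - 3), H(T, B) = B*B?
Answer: -17935/760513 ≈ -0.023583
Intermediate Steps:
H(T, B) = B**2
M(c) = -12/13 - (1 + c)**4/13 (M(c) = (12 + ((1 + c)**2)**2)/(-10 - 3) = (12 + (1 + c)**4)/(-13) = (12 + (1 + c)**4)*(-1/13) = -12/13 - (1 + c)**4/13)
-289*(M(2) - 74)/(-994517) = -289*((-12/13 - (1 + 2)**4/13) - 74)/(-994517) = -289*((-12/13 - 1/13*3**4) - 74)*(-1/994517) = -289*((-12/13 - 1/13*81) - 74)*(-1/994517) = -289*((-12/13 - 81/13) - 74)*(-1/994517) = -289*(-93/13 - 74)*(-1/994517) = -289*(-1055/13)*(-1/994517) = (304895/13)*(-1/994517) = -17935/760513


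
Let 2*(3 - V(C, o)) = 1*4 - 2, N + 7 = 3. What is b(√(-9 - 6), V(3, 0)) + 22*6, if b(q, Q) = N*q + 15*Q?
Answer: 162 - 4*I*√15 ≈ 162.0 - 15.492*I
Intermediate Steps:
N = -4 (N = -7 + 3 = -4)
V(C, o) = 2 (V(C, o) = 3 - (1*4 - 2)/2 = 3 - (4 - 2)/2 = 3 - ½*2 = 3 - 1 = 2)
b(q, Q) = -4*q + 15*Q
b(√(-9 - 6), V(3, 0)) + 22*6 = (-4*√(-9 - 6) + 15*2) + 22*6 = (-4*I*√15 + 30) + 132 = (30 - 4*I*√15) + 132 = 162 - 4*I*√15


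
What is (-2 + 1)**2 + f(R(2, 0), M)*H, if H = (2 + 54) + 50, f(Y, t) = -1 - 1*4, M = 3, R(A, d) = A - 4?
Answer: -529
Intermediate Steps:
R(A, d) = -4 + A
f(Y, t) = -5 (f(Y, t) = -1 - 4 = -5)
H = 106 (H = 56 + 50 = 106)
(-2 + 1)**2 + f(R(2, 0), M)*H = (-2 + 1)**2 - 5*106 = (-1)**2 - 530 = 1 - 530 = -529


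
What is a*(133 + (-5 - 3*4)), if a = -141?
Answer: -16356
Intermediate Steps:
a*(133 + (-5 - 3*4)) = -141*(133 + (-5 - 3*4)) = -141*(133 + (-5 - 12)) = -141*(133 - 17) = -141*116 = -16356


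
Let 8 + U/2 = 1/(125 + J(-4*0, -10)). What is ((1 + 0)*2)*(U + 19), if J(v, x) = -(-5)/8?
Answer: 6062/1005 ≈ 6.0318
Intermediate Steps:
J(v, x) = 5/8 (J(v, x) = -(-5)/8 = -1*(-5/8) = 5/8)
U = -16064/1005 (U = -16 + 2/(125 + 5/8) = -16 + 2/(1005/8) = -16 + 2*(8/1005) = -16 + 16/1005 = -16064/1005 ≈ -15.984)
((1 + 0)*2)*(U + 19) = ((1 + 0)*2)*(-16064/1005 + 19) = (1*2)*(3031/1005) = 2*(3031/1005) = 6062/1005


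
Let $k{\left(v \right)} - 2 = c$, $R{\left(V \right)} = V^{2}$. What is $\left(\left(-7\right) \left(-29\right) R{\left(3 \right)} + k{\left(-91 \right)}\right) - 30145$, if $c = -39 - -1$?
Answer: $-28354$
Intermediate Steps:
$c = -38$ ($c = -39 + 1 = -38$)
$k{\left(v \right)} = -36$ ($k{\left(v \right)} = 2 - 38 = -36$)
$\left(\left(-7\right) \left(-29\right) R{\left(3 \right)} + k{\left(-91 \right)}\right) - 30145 = \left(\left(-7\right) \left(-29\right) 3^{2} - 36\right) - 30145 = \left(203 \cdot 9 - 36\right) - 30145 = \left(1827 - 36\right) - 30145 = 1791 - 30145 = -28354$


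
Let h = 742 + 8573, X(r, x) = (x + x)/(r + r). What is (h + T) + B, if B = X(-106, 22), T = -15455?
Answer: -325431/53 ≈ -6140.2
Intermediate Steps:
X(r, x) = x/r (X(r, x) = (2*x)/((2*r)) = (2*x)*(1/(2*r)) = x/r)
B = -11/53 (B = 22/(-106) = 22*(-1/106) = -11/53 ≈ -0.20755)
h = 9315
(h + T) + B = (9315 - 15455) - 11/53 = -6140 - 11/53 = -325431/53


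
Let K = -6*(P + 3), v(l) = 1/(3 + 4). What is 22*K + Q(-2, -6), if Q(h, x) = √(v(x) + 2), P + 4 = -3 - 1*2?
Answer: 792 + √105/7 ≈ 793.46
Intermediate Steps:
v(l) = ⅐ (v(l) = 1/7 = ⅐)
P = -9 (P = -4 + (-3 - 1*2) = -4 + (-3 - 2) = -4 - 5 = -9)
Q(h, x) = √105/7 (Q(h, x) = √(⅐ + 2) = √(15/7) = √105/7)
K = 36 (K = -6*(-9 + 3) = -6*(-6) = 36)
22*K + Q(-2, -6) = 22*36 + √105/7 = 792 + √105/7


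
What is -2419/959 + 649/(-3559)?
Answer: -9231612/3413081 ≈ -2.7048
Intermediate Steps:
-2419/959 + 649/(-3559) = -2419*1/959 + 649*(-1/3559) = -2419/959 - 649/3559 = -9231612/3413081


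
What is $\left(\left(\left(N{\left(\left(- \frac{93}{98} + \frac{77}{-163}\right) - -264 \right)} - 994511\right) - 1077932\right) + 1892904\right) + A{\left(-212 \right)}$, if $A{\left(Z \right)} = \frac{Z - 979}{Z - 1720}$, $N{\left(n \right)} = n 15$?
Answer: $- \frac{129031364989}{734804} \approx -1.756 \cdot 10^{5}$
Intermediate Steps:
$N{\left(n \right)} = 15 n$
$A{\left(Z \right)} = \frac{-979 + Z}{-1720 + Z}$
$\left(\left(\left(N{\left(\left(- \frac{93}{98} + \frac{77}{-163}\right) - -264 \right)} - 994511\right) - 1077932\right) + 1892904\right) + A{\left(-212 \right)} = \left(\left(\left(15 \left(\left(- \frac{93}{98} + \frac{77}{-163}\right) - -264\right) - 994511\right) - 1077932\right) + 1892904\right) + \frac{-979 - 212}{-1720 - 212} = \left(\left(\left(15 \left(\left(\left(-93\right) \frac{1}{98} + 77 \left(- \frac{1}{163}\right)\right) + 264\right) - 994511\right) - 1077932\right) + 1892904\right) + \frac{1}{-1932} \left(-1191\right) = \left(\left(\left(15 \left(\left(- \frac{93}{98} - \frac{77}{163}\right) + 264\right) - 994511\right) - 1077932\right) + 1892904\right) - - \frac{397}{644} = \left(\left(\left(15 \left(- \frac{22705}{15974} + 264\right) - 994511\right) - 1077932\right) + 1892904\right) + \frac{397}{644} = \left(\left(\left(15 \cdot \frac{4194431}{15974} - 994511\right) - 1077932\right) + 1892904\right) + \frac{397}{644} = \left(\left(\left(\frac{62916465}{15974} - 994511\right) - 1077932\right) + 1892904\right) + \frac{397}{644} = \left(\left(- \frac{15823402249}{15974} - 1077932\right) + 1892904\right) + \frac{397}{644} = \left(- \frac{33042288017}{15974} + 1892904\right) + \frac{397}{644} = - \frac{2805039521}{15974} + \frac{397}{644} = - \frac{129031364989}{734804}$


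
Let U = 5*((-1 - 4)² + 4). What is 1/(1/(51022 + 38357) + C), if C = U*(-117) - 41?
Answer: -89379/1519979273 ≈ -5.8803e-5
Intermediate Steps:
U = 145 (U = 5*((-5)² + 4) = 5*(25 + 4) = 5*29 = 145)
C = -17006 (C = 145*(-117) - 41 = -16965 - 41 = -17006)
1/(1/(51022 + 38357) + C) = 1/(1/(51022 + 38357) - 17006) = 1/(1/89379 - 17006) = 1/(-1519979273/89379) = -89379/1519979273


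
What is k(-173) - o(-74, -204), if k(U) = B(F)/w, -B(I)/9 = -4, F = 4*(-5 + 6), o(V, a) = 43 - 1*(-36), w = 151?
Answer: -11893/151 ≈ -78.762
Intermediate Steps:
o(V, a) = 79 (o(V, a) = 43 + 36 = 79)
F = 4 (F = 4*1 = 4)
B(I) = 36 (B(I) = -9*(-4) = 36)
k(U) = 36/151
k(-173) - o(-74, -204) = 36/151 - 1*79 = 36/151 - 79 = -11893/151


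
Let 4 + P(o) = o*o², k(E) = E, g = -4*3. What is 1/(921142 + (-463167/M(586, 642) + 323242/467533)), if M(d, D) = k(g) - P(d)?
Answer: 550185353872/506799218888725593 ≈ 1.0856e-6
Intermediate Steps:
g = -12
P(o) = -4 + o³ (P(o) = -4 + o*o² = -4 + o³)
M(d, D) = -8 - d³ (M(d, D) = -12 - (-4 + d³) = -12 + (4 - d³) = -8 - d³)
1/(921142 + (-463167/M(586, 642) + 323242/467533)) = 1/(921142 + (-463167/(-8 - 1*586³) + 323242/467533)) = 1/(921142 + (-463167/(-8 - 1*201230056) + 323242*(1/467533))) = 1/(921142 + (-463167/(-8 - 201230056) + 323242/467533)) = 1/(921142 + (-463167/(-201230064) + 323242/467533)) = 1/(921142 + (-463167*(-1/201230064) + 323242/467533)) = 1/(921142 + (51463/22358896 + 323242/467533)) = 1/(921142 + 381652363769/550185353872) = 1/(506799218888725593/550185353872) = 550185353872/506799218888725593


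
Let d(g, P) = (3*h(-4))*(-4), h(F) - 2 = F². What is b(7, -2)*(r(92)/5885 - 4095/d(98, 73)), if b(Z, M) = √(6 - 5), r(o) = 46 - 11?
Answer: 535703/28248 ≈ 18.964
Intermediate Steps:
r(o) = 35
h(F) = 2 + F²
b(Z, M) = 1 (b(Z, M) = √1 = 1)
d(g, P) = -216 (d(g, P) = (3*(2 + (-4)²))*(-4) = (3*(2 + 16))*(-4) = (3*18)*(-4) = 54*(-4) = -216)
b(7, -2)*(r(92)/5885 - 4095/d(98, 73)) = 1*(35/5885 - 4095/(-216)) = 1*(35*(1/5885) - 4095*(-1/216)) = 1*(7/1177 + 455/24) = 1*(535703/28248) = 535703/28248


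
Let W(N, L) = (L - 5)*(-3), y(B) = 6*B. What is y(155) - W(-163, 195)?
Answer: 1500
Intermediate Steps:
W(N, L) = 15 - 3*L (W(N, L) = (-5 + L)*(-3) = 15 - 3*L)
y(155) - W(-163, 195) = 6*155 - (15 - 3*195) = 930 - (15 - 585) = 930 - 1*(-570) = 930 + 570 = 1500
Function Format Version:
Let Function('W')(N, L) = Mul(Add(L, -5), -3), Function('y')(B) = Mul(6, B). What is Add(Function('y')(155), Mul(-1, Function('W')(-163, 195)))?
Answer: 1500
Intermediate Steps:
Function('W')(N, L) = Add(15, Mul(-3, L)) (Function('W')(N, L) = Mul(Add(-5, L), -3) = Add(15, Mul(-3, L)))
Add(Function('y')(155), Mul(-1, Function('W')(-163, 195))) = Add(Mul(6, 155), Mul(-1, Add(15, Mul(-3, 195)))) = Add(930, Mul(-1, Add(15, -585))) = Add(930, Mul(-1, -570)) = Add(930, 570) = 1500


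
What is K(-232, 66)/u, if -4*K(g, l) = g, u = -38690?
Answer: -29/19345 ≈ -0.0014991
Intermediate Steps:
K(g, l) = -g/4
K(-232, 66)/u = -1/4*(-232)/(-38690) = 58*(-1/38690) = -29/19345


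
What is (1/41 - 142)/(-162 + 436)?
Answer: -5821/11234 ≈ -0.51816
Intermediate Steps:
(1/41 - 142)/(-162 + 436) = (1/41 - 142)/274 = -5821/41*1/274 = -5821/11234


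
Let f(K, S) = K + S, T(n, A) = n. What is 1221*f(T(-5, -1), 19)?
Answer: 17094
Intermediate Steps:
1221*f(T(-5, -1), 19) = 1221*(-5 + 19) = 1221*14 = 17094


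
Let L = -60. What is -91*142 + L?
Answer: -12982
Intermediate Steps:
-91*142 + L = -91*142 - 60 = -12922 - 60 = -12982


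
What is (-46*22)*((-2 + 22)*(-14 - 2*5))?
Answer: 485760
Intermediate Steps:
(-46*22)*((-2 + 22)*(-14 - 2*5)) = -20240*(-14 - 10) = -20240*(-24) = -1012*(-480) = 485760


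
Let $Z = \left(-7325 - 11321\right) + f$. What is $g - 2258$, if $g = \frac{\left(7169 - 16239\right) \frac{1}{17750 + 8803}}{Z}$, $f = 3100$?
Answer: $- \frac{466043222467}{206396469} \approx -2258.0$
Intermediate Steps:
$Z = -15546$ ($Z = \left(-7325 - 11321\right) + 3100 = -18646 + 3100 = -15546$)
$g = \frac{4535}{206396469}$ ($g = \frac{\left(7169 - 16239\right) \frac{1}{17750 + 8803}}{-15546} = - \frac{9070}{26553} \left(- \frac{1}{15546}\right) = \left(-9070\right) \frac{1}{26553} \left(- \frac{1}{15546}\right) = \left(- \frac{9070}{26553}\right) \left(- \frac{1}{15546}\right) = \frac{4535}{206396469} \approx 2.1972 \cdot 10^{-5}$)
$g - 2258 = \frac{4535}{206396469} - 2258 = - \frac{466043222467}{206396469}$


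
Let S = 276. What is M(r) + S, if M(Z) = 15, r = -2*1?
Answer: 291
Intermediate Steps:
r = -2
M(r) + S = 15 + 276 = 291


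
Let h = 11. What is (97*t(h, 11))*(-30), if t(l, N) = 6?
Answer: -17460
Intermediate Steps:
(97*t(h, 11))*(-30) = (97*6)*(-30) = 582*(-30) = -17460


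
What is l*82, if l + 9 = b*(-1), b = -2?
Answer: -574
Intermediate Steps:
l = -7 (l = -9 - 2*(-1) = -9 + 2 = -7)
l*82 = -7*82 = -574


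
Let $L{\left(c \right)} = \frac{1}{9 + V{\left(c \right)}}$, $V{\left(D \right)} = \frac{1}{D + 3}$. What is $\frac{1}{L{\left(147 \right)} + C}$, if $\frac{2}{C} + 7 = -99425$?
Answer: $\frac{67166316}{7456049} \approx 9.0083$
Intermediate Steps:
$C = - \frac{1}{49716}$ ($C = \frac{2}{-7 - 99425} = \frac{2}{-99432} = 2 \left(- \frac{1}{99432}\right) = - \frac{1}{49716} \approx -2.0114 \cdot 10^{-5}$)
$V{\left(D \right)} = \frac{1}{3 + D}$
$L{\left(c \right)} = \frac{1}{9 + \frac{1}{3 + c}}$
$\frac{1}{L{\left(147 \right)} + C} = \frac{1}{\frac{3 + 147}{28 + 9 \cdot 147} - \frac{1}{49716}} = \frac{1}{\frac{1}{28 + 1323} \cdot 150 - \frac{1}{49716}} = \frac{1}{\frac{1}{1351} \cdot 150 - \frac{1}{49716}} = \frac{1}{\frac{150}{1351} - \frac{1}{49716}} = \frac{1}{\frac{7456049}{67166316}} = \frac{67166316}{7456049}$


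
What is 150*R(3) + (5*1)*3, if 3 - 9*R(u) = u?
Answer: 15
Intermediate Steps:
R(u) = ⅓ - u/9
150*R(3) + (5*1)*3 = 150*(⅓ - ⅑*3) + (5*1)*3 = 150*(⅓ - ⅓) + 5*3 = 150*0 + 15 = 0 + 15 = 15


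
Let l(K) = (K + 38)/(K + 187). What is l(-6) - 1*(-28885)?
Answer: 5228217/181 ≈ 28885.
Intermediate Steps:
l(K) = (38 + K)/(187 + K)
l(-6) - 1*(-28885) = (38 - 6)/(187 - 6) - 1*(-28885) = 32/181 + 28885 = 5228217/181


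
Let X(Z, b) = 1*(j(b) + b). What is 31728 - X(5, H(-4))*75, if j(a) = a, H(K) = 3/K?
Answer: 63681/2 ≈ 31841.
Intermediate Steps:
X(Z, b) = 2*b (X(Z, b) = 1*(b + b) = 1*(2*b) = 2*b)
31728 - X(5, H(-4))*75 = 31728 - 2*(3/(-4))*75 = 31728 - 2*(3*(-1/4))*75 = 31728 - 2*(-3/4)*75 = 31728 - (-3)*75/2 = 31728 - 1*(-225/2) = 31728 + 225/2 = 63681/2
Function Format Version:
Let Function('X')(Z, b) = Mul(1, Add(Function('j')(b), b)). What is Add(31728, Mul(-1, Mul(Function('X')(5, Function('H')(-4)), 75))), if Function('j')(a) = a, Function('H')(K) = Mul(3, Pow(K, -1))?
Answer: Rational(63681, 2) ≈ 31841.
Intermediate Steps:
Function('X')(Z, b) = Mul(2, b) (Function('X')(Z, b) = Mul(1, Add(b, b)) = Mul(1, Mul(2, b)) = Mul(2, b))
Add(31728, Mul(-1, Mul(Function('X')(5, Function('H')(-4)), 75))) = Add(31728, Mul(-1, Mul(Mul(2, Mul(3, Pow(-4, -1))), 75))) = Add(31728, Mul(-1, Mul(Mul(2, Mul(3, Rational(-1, 4))), 75))) = Add(31728, Mul(-1, Mul(Mul(2, Rational(-3, 4)), 75))) = Add(31728, Mul(-1, Mul(Rational(-3, 2), 75))) = Add(31728, Mul(-1, Rational(-225, 2))) = Add(31728, Rational(225, 2)) = Rational(63681, 2)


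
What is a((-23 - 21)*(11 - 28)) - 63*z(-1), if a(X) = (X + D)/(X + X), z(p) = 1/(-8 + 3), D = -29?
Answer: 97843/7480 ≈ 13.081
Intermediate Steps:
z(p) = -⅕ (z(p) = 1/(-5) = -⅕)
a(X) = (-29 + X)/(2*X) (a(X) = (X - 29)/(X + X) = (-29 + X)/((2*X)) = (-29 + X)*(1/(2*X)) = (-29 + X)/(2*X))
a((-23 - 21)*(11 - 28)) - 63*z(-1) = (-29 + (-23 - 21)*(11 - 28))/(2*(((-23 - 21)*(11 - 28)))) - 63*(-⅕) = (-29 - 44*(-17))/(2*((-44*(-17)))) + 63/5 = (½)*(-29 + 748)/748 + 63/5 = (½)*(1/748)*719 + 63/5 = 719/1496 + 63/5 = 97843/7480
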